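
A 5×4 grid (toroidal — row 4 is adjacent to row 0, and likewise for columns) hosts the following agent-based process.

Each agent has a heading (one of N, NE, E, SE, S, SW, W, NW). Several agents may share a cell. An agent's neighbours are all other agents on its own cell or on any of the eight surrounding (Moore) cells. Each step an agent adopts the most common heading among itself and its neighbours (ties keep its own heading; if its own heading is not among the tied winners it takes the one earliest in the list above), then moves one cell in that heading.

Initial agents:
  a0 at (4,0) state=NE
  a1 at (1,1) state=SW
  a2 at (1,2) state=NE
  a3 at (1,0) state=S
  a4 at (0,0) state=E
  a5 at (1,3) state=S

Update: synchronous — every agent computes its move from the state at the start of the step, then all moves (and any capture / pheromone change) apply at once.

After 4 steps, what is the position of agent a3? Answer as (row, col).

(0, 0)

t=1: a0@(3,1):NE a1@(2,0):SW a2@(0,3):NE a3@(2,0):S a4@(1,0):S a5@(2,3):S
t=2: a0@(2,2):NE a1@(3,0):S a2@(4,0):NE a3@(3,0):S a4@(2,0):S a5@(3,3):S
t=3: a0@(1,3):NE a1@(4,0):S a2@(0,0):S a3@(4,0):S a4@(3,0):S a5@(4,3):S
t=4: a0@(0,0):NE a1@(0,0):S a2@(1,0):S a3@(0,0):S a4@(4,0):S a5@(0,3):S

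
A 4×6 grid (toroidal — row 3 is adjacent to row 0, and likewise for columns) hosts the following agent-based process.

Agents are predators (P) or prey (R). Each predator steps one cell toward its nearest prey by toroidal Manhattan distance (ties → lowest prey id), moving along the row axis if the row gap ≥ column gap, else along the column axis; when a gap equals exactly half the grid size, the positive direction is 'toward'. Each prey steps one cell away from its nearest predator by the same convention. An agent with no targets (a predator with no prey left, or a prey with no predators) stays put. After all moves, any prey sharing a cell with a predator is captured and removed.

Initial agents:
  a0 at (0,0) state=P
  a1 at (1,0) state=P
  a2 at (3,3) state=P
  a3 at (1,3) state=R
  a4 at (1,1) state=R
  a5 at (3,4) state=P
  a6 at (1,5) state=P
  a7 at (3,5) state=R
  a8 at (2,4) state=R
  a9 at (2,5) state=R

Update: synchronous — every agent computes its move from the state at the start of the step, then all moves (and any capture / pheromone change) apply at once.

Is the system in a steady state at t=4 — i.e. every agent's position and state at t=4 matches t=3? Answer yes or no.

t=1: a0@(1,0):P a1@(1,1):P a2@(0,3):P a4@(1,2):R a5@(3,5):P a6@(2,5):P a7@(3,0):R a8@(1,4):R
t=2: a0@(1,1):P a1@(1,2):P a2@(1,3):P a5@(3,0):P a6@(3,5):P a7@(3,1):R
t=3: a0@(2,1):P a1@(2,2):P a2@(2,3):P a5@(3,1):P a6@(3,0):P a7@(3,2):R
t=4: a0@(3,1):P a1@(3,2):P a2@(3,3):P a5@(3,2):P a6@(3,1):P a7@(0,2):R

no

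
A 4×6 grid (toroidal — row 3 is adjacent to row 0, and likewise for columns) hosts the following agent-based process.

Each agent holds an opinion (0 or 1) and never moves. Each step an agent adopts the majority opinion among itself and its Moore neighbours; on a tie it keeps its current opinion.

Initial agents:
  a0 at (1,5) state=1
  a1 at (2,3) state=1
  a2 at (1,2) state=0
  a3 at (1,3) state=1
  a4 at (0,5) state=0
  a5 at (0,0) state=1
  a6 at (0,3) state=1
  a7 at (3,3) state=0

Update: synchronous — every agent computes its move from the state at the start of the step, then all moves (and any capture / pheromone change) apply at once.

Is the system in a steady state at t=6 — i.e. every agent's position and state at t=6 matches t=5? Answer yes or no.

t=1: a0@(1,5):1 a1@(2,3):1 a2@(1,2):1 a3@(1,3):1 a4@(0,5):1 a5@(0,0):1 a6@(0,3):1 a7@(3,3):1
t=2: (unchanged — steady state)

yes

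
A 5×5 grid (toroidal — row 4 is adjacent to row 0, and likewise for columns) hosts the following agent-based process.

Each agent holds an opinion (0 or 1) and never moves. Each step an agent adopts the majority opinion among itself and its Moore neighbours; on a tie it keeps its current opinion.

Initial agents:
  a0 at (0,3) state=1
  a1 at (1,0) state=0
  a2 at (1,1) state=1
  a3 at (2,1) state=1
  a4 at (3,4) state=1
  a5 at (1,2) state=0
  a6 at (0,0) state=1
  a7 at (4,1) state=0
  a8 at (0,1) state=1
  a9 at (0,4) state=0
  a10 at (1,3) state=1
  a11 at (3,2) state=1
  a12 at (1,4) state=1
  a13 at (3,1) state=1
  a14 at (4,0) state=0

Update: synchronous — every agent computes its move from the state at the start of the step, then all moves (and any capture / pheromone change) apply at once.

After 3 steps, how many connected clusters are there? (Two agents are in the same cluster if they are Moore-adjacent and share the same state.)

1

t=1: a0@(0,3):1 a1@(1,0):1 a2@(1,1):1 a3@(2,1):1 a4@(3,4):1 a5@(1,2):1 a6@(0,0):1 a7@(4,1):1 a8@(0,1):0 a9@(0,4):1 a10@(1,3):1 a11@(3,2):1 a12@(1,4):1 a13@(3,1):1 a14@(4,0):1
t=2: a0@(0,3):1 a1@(1,0):1 a2@(1,1):1 a3@(2,1):1 a4@(3,4):1 a5@(1,2):1 a6@(0,0):1 a7@(4,1):1 a8@(0,1):1 a9@(0,4):1 a10@(1,3):1 a11@(3,2):1 a12@(1,4):1 a13@(3,1):1 a14@(4,0):1
t=3: (unchanged — steady state)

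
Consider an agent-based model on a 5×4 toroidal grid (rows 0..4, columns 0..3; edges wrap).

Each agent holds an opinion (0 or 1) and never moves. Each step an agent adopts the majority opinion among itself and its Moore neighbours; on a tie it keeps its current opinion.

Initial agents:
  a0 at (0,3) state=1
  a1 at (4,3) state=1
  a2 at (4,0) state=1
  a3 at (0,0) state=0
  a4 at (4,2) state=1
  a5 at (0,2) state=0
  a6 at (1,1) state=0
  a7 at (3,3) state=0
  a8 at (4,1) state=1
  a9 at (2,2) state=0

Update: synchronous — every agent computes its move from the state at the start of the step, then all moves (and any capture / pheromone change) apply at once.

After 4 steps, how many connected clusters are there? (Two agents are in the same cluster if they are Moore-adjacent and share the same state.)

t=1: a0@(0,3):1 a1@(4,3):1 a2@(4,0):1 a3@(0,0):1 a4@(4,2):1 a5@(0,2):1 a6@(1,1):0 a7@(3,3):1 a8@(4,1):1 a9@(2,2):0
t=2: (unchanged — steady state)

2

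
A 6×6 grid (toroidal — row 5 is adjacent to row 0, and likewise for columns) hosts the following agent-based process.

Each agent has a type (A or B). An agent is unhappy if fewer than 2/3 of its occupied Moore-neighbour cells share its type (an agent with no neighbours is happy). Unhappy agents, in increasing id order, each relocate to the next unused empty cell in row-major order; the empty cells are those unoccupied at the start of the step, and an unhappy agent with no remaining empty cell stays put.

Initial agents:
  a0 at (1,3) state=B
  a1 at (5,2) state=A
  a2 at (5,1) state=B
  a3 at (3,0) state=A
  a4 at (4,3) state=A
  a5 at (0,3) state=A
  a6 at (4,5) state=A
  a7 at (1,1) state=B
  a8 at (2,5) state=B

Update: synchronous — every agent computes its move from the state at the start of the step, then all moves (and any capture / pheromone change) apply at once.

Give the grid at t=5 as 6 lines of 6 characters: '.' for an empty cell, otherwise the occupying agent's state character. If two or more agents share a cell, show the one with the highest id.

t=1: a0@(0,0):B a1@(5,2):A a2@(0,1):B a3@(0,2):A a4@(4,3):A a5@(0,4):A a6@(4,5):A a7@(1,1):B a8@(0,5):B
t=2: a0@(0,0):B a1@(5,2):A a2@(0,3):B a3@(1,0):A a4@(4,3):A a5@(1,2):A a6@(4,5):A a7@(1,1):B a8@(1,3):B
t=3: a0@(0,1):B a1@(0,2):A a2@(0,4):B a3@(0,5):A a4@(4,3):A a5@(1,4):A a6@(4,5):A a7@(1,5):B a8@(2,0):B
t=4: a0@(0,0):B a1@(0,3):A a2@(1,0):B a3@(1,1):A a4@(4,3):A a5@(1,2):A a6@(4,5):A a7@(1,3):B a8@(2,0):B
t=5: a0@(0,1):B a1@(0,2):A a2@(1,0):B a3@(0,4):A a4@(4,3):A a5@(1,2):A a6@(4,5):A a7@(0,5):B a8@(1,4):B

.BA.AB
B.A.B.
......
......
...A.A
......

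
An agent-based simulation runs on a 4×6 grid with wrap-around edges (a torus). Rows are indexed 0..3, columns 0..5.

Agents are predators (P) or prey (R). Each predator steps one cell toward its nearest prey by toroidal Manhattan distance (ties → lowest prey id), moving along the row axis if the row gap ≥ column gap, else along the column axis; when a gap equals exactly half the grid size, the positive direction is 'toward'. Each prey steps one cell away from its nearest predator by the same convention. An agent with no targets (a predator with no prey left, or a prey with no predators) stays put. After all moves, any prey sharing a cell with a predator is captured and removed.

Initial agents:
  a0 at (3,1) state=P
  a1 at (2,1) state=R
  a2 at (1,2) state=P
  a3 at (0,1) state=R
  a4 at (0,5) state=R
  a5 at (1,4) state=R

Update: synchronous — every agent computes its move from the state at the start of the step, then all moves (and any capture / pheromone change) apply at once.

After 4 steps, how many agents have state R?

4

t=1: a0@(2,1):P a1@(1,1):R a2@(2,2):P a3@(1,1):R a4@(0,4):R a5@(1,5):R
t=2: a0@(1,1):P a1@(0,1):R a2@(1,2):P a3@(0,1):R a4@(3,4):R a5@(1,4):R
t=3: a0@(0,1):P a1@(3,1):R a2@(0,2):P a3@(3,1):R a4@(2,4):R a5@(1,5):R
t=4: a0@(3,1):P a1@(2,1):R a2@(3,2):P a3@(2,1):R a4@(1,4):R a5@(1,4):R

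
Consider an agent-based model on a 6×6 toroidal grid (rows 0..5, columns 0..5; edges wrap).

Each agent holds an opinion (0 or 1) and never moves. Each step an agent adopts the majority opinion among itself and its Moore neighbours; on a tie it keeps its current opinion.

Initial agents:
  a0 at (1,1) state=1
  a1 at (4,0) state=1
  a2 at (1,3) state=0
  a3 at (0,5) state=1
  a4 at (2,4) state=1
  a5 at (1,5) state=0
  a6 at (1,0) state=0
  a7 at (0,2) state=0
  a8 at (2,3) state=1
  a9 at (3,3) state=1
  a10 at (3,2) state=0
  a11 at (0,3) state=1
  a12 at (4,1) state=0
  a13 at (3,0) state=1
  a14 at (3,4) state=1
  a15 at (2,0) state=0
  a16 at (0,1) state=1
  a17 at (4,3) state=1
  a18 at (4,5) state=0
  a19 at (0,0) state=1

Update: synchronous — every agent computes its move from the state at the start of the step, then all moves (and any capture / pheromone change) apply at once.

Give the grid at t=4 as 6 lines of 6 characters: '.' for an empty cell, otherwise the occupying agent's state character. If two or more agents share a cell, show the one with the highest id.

1111.1
11.1.1
1..11.
1.111.
10.1.1
......

t=1: a0@(1,1):1 a1@(4,0):1 a2@(1,3):1 a3@(0,5):1 a4@(2,4):1 a5@(1,5):0 a6@(1,0):1 a7@(0,2):1 a8@(2,3):1 a9@(3,3):1 a10@(3,2):1 a11@(0,3):0 a12@(4,1):0 a13@(3,0):0 a14@(3,4):1 a15@(2,0):0 a16@(0,1):1 a17@(4,3):1 a18@(4,5):1 a19@(0,0):1
t=2: a0@(1,1):1 a1@(4,0):1 a2@(1,3):1 a3@(0,5):1 a4@(2,4):1 a5@(1,5):1 a6@(1,0):1 a7@(0,2):1 a8@(2,3):1 a9@(3,3):1 a10@(3,2):1 a11@(0,3):1 a12@(4,1):0 a13@(3,0):0 a14@(3,4):1 a15@(2,0):0 a16@(0,1):1 a17@(4,3):1 a18@(4,5):1 a19@(0,0):1
t=3: a0@(1,1):1 a1@(4,0):1 a2@(1,3):1 a3@(0,5):1 a4@(2,4):1 a5@(1,5):1 a6@(1,0):1 a7@(0,2):1 a8@(2,3):1 a9@(3,3):1 a10@(3,2):1 a11@(0,3):1 a12@(4,1):0 a13@(3,0):0 a14@(3,4):1 a15@(2,0):1 a16@(0,1):1 a17@(4,3):1 a18@(4,5):1 a19@(0,0):1
t=4: a0@(1,1):1 a1@(4,0):1 a2@(1,3):1 a3@(0,5):1 a4@(2,4):1 a5@(1,5):1 a6@(1,0):1 a7@(0,2):1 a8@(2,3):1 a9@(3,3):1 a10@(3,2):1 a11@(0,3):1 a12@(4,1):0 a13@(3,0):1 a14@(3,4):1 a15@(2,0):1 a16@(0,1):1 a17@(4,3):1 a18@(4,5):1 a19@(0,0):1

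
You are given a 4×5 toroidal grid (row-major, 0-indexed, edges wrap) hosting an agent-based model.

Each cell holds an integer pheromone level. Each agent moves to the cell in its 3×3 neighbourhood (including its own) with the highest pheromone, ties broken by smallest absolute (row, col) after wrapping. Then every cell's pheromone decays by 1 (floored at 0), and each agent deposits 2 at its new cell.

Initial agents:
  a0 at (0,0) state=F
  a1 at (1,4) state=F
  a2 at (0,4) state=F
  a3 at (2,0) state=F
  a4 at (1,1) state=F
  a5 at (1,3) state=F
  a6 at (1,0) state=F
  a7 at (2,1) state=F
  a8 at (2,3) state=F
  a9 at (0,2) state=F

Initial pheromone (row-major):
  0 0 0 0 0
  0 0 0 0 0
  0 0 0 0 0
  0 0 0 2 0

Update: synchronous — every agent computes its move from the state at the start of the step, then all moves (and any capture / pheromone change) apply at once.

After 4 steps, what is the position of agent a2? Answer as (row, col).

(3, 3)

t=1: a0@(0,0) a1@(0,0) a2@(3,3) a3@(1,0) a4@(0,0) a5@(0,2) a6@(0,0) a7@(1,0) a8@(3,3) a9@(3,3) | pheromone: 8 0 2 0 0 / 4 0 0 0 0 / 0 0 0 0 0 / 0 0 0 7 0
t=2: a0@(0,0) a1@(0,0) a2@(3,3) a3@(0,0) a4@(0,0) a5@(3,3) a6@(0,0) a7@(0,0) a8@(3,3) a9@(3,3) | pheromone: 19 0 1 0 0 / 3 0 0 0 0 / 0 0 0 0 0 / 0 0 0 14 0
t=3: a0@(0,0) a1@(0,0) a2@(3,3) a3@(0,0) a4@(0,0) a5@(3,3) a6@(0,0) a7@(0,0) a8@(3,3) a9@(3,3) | pheromone: 30 0 0 0 0 / 2 0 0 0 0 / 0 0 0 0 0 / 0 0 0 21 0
t=4: a0@(0,0) a1@(0,0) a2@(3,3) a3@(0,0) a4@(0,0) a5@(3,3) a6@(0,0) a7@(0,0) a8@(3,3) a9@(3,3) | pheromone: 41 0 0 0 0 / 1 0 0 0 0 / 0 0 0 0 0 / 0 0 0 28 0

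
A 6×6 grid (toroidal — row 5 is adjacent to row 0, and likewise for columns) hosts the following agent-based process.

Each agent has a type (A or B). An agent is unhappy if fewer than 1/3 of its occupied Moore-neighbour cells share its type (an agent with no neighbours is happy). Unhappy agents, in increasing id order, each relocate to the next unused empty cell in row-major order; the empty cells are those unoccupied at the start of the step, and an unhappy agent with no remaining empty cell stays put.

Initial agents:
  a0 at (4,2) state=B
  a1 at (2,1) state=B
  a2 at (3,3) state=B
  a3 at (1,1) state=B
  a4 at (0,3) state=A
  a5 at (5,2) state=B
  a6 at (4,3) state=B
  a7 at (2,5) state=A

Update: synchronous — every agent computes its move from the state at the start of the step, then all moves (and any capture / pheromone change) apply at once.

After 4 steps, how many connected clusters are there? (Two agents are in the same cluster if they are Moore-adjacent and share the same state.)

t=1: a0@(4,2):B a1@(2,1):B a2@(3,3):B a3@(1,1):B a4@(0,0):A a5@(5,2):B a6@(4,3):B a7@(2,5):A
t=2: a0@(4,2):B a1@(2,1):B a2@(3,3):B a3@(1,1):B a4@(0,1):A a5@(5,2):B a6@(4,3):B a7@(2,5):A
t=3: a0@(4,2):B a1@(2,1):B a2@(3,3):B a3@(1,1):B a4@(0,0):A a5@(5,2):B a6@(4,3):B a7@(2,5):A
t=4: a0@(4,2):B a1@(2,1):B a2@(3,3):B a3@(1,1):B a4@(0,1):A a5@(5,2):B a6@(4,3):B a7@(2,5):A

4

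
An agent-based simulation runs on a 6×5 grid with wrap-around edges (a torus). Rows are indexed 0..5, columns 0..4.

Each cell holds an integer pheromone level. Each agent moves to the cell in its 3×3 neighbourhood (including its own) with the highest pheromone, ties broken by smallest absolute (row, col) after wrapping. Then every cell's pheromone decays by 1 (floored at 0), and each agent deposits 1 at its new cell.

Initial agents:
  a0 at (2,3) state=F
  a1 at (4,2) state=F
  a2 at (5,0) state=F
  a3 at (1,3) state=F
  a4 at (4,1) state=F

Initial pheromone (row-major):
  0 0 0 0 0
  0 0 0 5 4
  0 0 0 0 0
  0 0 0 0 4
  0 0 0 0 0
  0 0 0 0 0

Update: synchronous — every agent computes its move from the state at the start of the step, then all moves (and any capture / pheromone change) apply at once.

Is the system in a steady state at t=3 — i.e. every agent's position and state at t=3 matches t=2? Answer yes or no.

no

t=1: a0@(1,3) a1@(3,1) a2@(0,0) a3@(1,3) a4@(3,0) | pheromone: 1 0 0 0 0 / 0 0 0 6 3 / 0 0 0 0 0 / 1 1 0 0 3 / 0 0 0 0 0 / 0 0 0 0 0
t=2: a0@(1,3) a1@(3,0) a2@(1,4) a3@(1,3) a4@(3,4) | pheromone: 0 0 0 0 0 / 0 0 0 7 3 / 0 0 0 0 0 / 1 0 0 0 3 / 0 0 0 0 0 / 0 0 0 0 0
t=3: a0@(1,3) a1@(3,4) a2@(1,3) a3@(1,3) a4@(3,4) | pheromone: 0 0 0 0 0 / 0 0 0 9 2 / 0 0 0 0 0 / 0 0 0 0 4 / 0 0 0 0 0 / 0 0 0 0 0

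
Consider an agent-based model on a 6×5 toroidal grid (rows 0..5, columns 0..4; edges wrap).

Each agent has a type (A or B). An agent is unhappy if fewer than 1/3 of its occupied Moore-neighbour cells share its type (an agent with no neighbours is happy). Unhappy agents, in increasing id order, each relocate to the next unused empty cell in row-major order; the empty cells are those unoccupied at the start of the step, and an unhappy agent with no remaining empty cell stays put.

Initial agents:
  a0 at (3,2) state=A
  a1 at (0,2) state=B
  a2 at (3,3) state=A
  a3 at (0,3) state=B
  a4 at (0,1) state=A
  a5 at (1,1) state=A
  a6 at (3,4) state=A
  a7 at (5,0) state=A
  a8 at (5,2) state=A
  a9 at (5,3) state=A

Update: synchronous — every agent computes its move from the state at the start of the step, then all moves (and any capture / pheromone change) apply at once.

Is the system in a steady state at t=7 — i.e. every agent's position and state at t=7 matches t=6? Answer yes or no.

no

t=1: a0@(3,2):A a1@(0,0):B a2@(3,3):A a3@(0,3):B a4@(0,1):A a5@(1,1):A a6@(3,4):A a7@(5,0):A a8@(5,2):A a9@(5,3):A
t=2: a0@(3,2):A a1@(0,2):B a2@(3,3):A a3@(0,4):B a4@(0,1):A a5@(1,1):A a6@(3,4):A a7@(5,0):A a8@(5,2):A a9@(5,3):A
t=3: a0@(3,2):A a1@(0,0):B a2@(3,3):A a3@(0,3):B a4@(0,1):A a5@(1,1):A a6@(3,4):A a7@(5,0):A a8@(5,2):A a9@(5,3):A
t=4: a0@(3,2):A a1@(0,2):B a2@(3,3):A a3@(0,4):B a4@(0,1):A a5@(1,1):A a6@(3,4):A a7@(5,0):A a8@(5,2):A a9@(5,3):A
t=5: a0@(3,2):A a1@(0,0):B a2@(3,3):A a3@(0,3):B a4@(0,1):A a5@(1,1):A a6@(3,4):A a7@(5,0):A a8@(5,2):A a9@(5,3):A
t=6: a0@(3,2):A a1@(0,2):B a2@(3,3):A a3@(0,4):B a4@(0,1):A a5@(1,1):A a6@(3,4):A a7@(5,0):A a8@(5,2):A a9@(5,3):A
t=7: a0@(3,2):A a1@(0,0):B a2@(3,3):A a3@(0,3):B a4@(0,1):A a5@(1,1):A a6@(3,4):A a7@(5,0):A a8@(5,2):A a9@(5,3):A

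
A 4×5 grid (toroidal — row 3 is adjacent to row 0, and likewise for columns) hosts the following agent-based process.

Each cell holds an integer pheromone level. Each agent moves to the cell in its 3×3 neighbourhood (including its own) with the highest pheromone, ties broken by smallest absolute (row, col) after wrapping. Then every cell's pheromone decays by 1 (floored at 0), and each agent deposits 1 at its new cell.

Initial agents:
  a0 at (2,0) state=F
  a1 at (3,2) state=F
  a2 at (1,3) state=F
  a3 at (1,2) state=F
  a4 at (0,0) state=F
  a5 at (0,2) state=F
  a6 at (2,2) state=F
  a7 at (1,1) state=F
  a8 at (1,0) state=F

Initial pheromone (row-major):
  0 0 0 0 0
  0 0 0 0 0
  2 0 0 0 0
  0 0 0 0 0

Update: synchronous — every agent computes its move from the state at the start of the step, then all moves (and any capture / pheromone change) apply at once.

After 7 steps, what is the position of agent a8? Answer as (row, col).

(2, 0)

t=1: a0@(2,0) a1@(0,1) a2@(0,2) a3@(0,1) a4@(0,0) a5@(0,1) a6@(1,1) a7@(2,0) a8@(2,0) | pheromone: 1 3 1 0 0 / 0 1 0 0 0 / 4 0 0 0 0 / 0 0 0 0 0
t=2: a0@(2,0) a1@(0,1) a2@(0,1) a3@(0,1) a4@(0,1) a5@(0,1) a6@(2,0) a7@(2,0) a8@(2,0) | pheromone: 0 7 0 0 0 / 0 0 0 0 0 / 7 0 0 0 0 / 0 0 0 0 0
t=3: a0@(2,0) a1@(0,1) a2@(0,1) a3@(0,1) a4@(0,1) a5@(0,1) a6@(2,0) a7@(2,0) a8@(2,0) | pheromone: 0 11 0 0 0 / 0 0 0 0 0 / 10 0 0 0 0 / 0 0 0 0 0
t=4: a0@(2,0) a1@(0,1) a2@(0,1) a3@(0,1) a4@(0,1) a5@(0,1) a6@(2,0) a7@(2,0) a8@(2,0) | pheromone: 0 15 0 0 0 / 0 0 0 0 0 / 13 0 0 0 0 / 0 0 0 0 0
t=5: a0@(2,0) a1@(0,1) a2@(0,1) a3@(0,1) a4@(0,1) a5@(0,1) a6@(2,0) a7@(2,0) a8@(2,0) | pheromone: 0 19 0 0 0 / 0 0 0 0 0 / 16 0 0 0 0 / 0 0 0 0 0
t=6: a0@(2,0) a1@(0,1) a2@(0,1) a3@(0,1) a4@(0,1) a5@(0,1) a6@(2,0) a7@(2,0) a8@(2,0) | pheromone: 0 23 0 0 0 / 0 0 0 0 0 / 19 0 0 0 0 / 0 0 0 0 0
t=7: a0@(2,0) a1@(0,1) a2@(0,1) a3@(0,1) a4@(0,1) a5@(0,1) a6@(2,0) a7@(2,0) a8@(2,0) | pheromone: 0 27 0 0 0 / 0 0 0 0 0 / 22 0 0 0 0 / 0 0 0 0 0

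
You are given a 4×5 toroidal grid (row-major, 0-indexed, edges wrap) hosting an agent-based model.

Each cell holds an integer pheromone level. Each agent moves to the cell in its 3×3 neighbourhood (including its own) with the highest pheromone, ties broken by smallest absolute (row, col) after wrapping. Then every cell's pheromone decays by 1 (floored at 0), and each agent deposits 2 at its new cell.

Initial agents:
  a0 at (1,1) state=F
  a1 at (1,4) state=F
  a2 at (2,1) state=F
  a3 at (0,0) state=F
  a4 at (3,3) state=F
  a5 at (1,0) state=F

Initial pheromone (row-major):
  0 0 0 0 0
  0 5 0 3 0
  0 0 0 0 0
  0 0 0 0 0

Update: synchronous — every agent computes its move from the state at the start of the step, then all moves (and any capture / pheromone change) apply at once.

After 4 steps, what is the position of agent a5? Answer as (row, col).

t=1: a0@(1,1) a1@(1,3) a2@(1,1) a3@(1,1) a4@(0,2) a5@(1,1) | pheromone: 0 0 2 0 0 / 0 12 0 4 0 / 0 0 0 0 0 / 0 0 0 0 0
t=2: a0@(1,1) a1@(1,3) a2@(1,1) a3@(1,1) a4@(1,1) a5@(1,1) | pheromone: 0 0 1 0 0 / 0 21 0 5 0 / 0 0 0 0 0 / 0 0 0 0 0
t=3: a0@(1,1) a1@(1,3) a2@(1,1) a3@(1,1) a4@(1,1) a5@(1,1) | pheromone: 0 0 0 0 0 / 0 30 0 6 0 / 0 0 0 0 0 / 0 0 0 0 0
t=4: a0@(1,1) a1@(1,3) a2@(1,1) a3@(1,1) a4@(1,1) a5@(1,1) | pheromone: 0 0 0 0 0 / 0 39 0 7 0 / 0 0 0 0 0 / 0 0 0 0 0

(1, 1)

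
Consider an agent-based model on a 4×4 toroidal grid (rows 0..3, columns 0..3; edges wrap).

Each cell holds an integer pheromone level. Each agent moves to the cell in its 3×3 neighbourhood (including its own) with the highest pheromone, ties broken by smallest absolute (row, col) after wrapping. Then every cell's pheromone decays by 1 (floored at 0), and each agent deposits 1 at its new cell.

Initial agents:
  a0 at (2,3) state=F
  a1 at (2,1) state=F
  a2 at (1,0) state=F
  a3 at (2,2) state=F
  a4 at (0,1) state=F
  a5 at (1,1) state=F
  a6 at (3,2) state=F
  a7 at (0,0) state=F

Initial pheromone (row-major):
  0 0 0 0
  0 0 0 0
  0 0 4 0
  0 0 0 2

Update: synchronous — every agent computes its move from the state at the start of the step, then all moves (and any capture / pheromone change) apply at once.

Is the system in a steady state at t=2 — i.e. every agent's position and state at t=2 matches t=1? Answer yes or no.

no

t=1: a0@(2,2) a1@(2,2) a2@(0,0) a3@(2,2) a4@(0,0) a5@(2,2) a6@(2,2) a7@(3,3) | pheromone: 2 0 0 0 / 0 0 0 0 / 0 0 8 0 / 0 0 0 2
t=2: a0@(2,2) a1@(2,2) a2@(0,0) a3@(2,2) a4@(0,0) a5@(2,2) a6@(2,2) a7@(2,2) | pheromone: 3 0 0 0 / 0 0 0 0 / 0 0 13 0 / 0 0 0 1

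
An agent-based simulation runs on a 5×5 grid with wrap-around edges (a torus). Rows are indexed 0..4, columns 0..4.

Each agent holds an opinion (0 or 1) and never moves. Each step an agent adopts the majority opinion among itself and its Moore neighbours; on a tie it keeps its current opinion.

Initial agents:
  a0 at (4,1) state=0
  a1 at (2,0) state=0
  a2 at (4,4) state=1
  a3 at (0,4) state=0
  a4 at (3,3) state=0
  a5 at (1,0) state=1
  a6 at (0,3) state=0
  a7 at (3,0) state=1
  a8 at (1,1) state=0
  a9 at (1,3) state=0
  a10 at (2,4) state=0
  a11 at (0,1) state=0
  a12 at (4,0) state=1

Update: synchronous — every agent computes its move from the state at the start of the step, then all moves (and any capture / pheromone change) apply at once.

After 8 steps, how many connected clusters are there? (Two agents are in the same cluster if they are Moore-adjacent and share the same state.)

t=1: a0@(4,1):0 a1@(2,0):0 a2@(4,4):1 a3@(0,4):0 a4@(3,3):0 a5@(1,0):0 a6@(0,3):0 a7@(3,0):1 a8@(1,1):0 a9@(1,3):0 a10@(2,4):0 a11@(0,1):0 a12@(4,0):1
t=2: (unchanged — steady state)

2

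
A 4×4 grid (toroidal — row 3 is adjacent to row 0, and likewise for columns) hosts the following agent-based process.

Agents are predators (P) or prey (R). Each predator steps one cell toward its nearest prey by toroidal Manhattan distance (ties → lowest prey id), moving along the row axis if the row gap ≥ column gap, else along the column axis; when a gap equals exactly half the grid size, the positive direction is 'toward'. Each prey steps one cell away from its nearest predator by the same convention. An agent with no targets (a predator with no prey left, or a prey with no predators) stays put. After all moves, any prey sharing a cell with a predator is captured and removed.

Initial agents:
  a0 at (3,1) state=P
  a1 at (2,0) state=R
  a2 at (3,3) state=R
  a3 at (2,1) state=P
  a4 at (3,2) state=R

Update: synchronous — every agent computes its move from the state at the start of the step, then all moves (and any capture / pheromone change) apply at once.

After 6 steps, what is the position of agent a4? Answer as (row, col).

t=1: a0@(3,2):P a1@(2,3):R a3@(2,0):P a4@(3,3):R
t=2: a0@(3,3):P a1@(2,2):R a3@(2,3):P a4@(3,0):R
t=3: a0@(3,0):P a1@(2,1):R a3@(2,2):P a4@(3,1):R
t=4: a0@(3,1):P a1@(2,0):R a3@(2,1):P a4@(3,2):R
t=5: a0@(3,2):P a1@(2,3):R a3@(2,0):P a4@(3,3):R
t=6: a0@(3,3):P a1@(2,2):R a3@(2,3):P a4@(3,0):R

(3, 0)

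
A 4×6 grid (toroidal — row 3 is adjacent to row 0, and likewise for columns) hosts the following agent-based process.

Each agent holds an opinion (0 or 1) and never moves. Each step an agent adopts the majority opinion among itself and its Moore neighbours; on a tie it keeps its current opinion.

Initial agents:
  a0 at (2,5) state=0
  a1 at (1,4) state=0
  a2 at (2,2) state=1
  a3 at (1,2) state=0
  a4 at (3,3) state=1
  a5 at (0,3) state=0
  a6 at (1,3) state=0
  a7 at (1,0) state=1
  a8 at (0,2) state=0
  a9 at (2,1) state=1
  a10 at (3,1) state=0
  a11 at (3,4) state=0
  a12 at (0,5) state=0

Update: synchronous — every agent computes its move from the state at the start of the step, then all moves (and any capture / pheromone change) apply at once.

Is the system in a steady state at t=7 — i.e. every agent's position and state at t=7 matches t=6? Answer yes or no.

yes

t=1: a0@(2,5):0 a1@(1,4):0 a2@(2,2):1 a3@(1,2):0 a4@(3,3):0 a5@(0,3):0 a6@(1,3):0 a7@(1,0):1 a8@(0,2):0 a9@(2,1):1 a10@(3,1):0 a11@(3,4):0 a12@(0,5):0
t=2: a0@(2,5):0 a1@(1,4):0 a2@(2,2):0 a3@(1,2):0 a4@(3,3):0 a5@(0,3):0 a6@(1,3):0 a7@(1,0):1 a8@(0,2):0 a9@(2,1):1 a10@(3,1):0 a11@(3,4):0 a12@(0,5):0
t=3: a0@(2,5):0 a1@(1,4):0 a2@(2,2):0 a3@(1,2):0 a4@(3,3):0 a5@(0,3):0 a6@(1,3):0 a7@(1,0):1 a8@(0,2):0 a9@(2,1):0 a10@(3,1):0 a11@(3,4):0 a12@(0,5):0
t=4: a0@(2,5):0 a1@(1,4):0 a2@(2,2):0 a3@(1,2):0 a4@(3,3):0 a5@(0,3):0 a6@(1,3):0 a7@(1,0):0 a8@(0,2):0 a9@(2,1):0 a10@(3,1):0 a11@(3,4):0 a12@(0,5):0
t=5: (unchanged — steady state)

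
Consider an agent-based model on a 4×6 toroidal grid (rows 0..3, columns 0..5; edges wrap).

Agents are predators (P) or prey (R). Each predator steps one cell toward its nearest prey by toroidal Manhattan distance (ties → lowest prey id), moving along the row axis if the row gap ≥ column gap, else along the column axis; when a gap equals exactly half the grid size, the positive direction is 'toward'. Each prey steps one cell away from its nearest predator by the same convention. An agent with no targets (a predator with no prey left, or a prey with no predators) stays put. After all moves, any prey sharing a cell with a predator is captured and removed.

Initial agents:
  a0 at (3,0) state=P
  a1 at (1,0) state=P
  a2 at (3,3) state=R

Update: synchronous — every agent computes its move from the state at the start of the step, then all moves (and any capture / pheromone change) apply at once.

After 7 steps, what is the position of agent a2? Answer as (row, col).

t=1: a0@(3,1):P a1@(1,1):P a2@(3,2):R
t=2: a0@(3,2):P a1@(2,1):P a2@(3,3):R
t=3: a0@(3,3):P a1@(2,2):P a2@(3,4):R
t=4: a0@(3,4):P a1@(2,3):P a2@(3,5):R
t=5: a0@(3,5):P a1@(2,4):P a2@(3,0):R
t=6: a0@(3,0):P a1@(2,5):P a2@(3,1):R
t=7: a0@(3,1):P a1@(2,0):P a2@(3,2):R

(3, 2)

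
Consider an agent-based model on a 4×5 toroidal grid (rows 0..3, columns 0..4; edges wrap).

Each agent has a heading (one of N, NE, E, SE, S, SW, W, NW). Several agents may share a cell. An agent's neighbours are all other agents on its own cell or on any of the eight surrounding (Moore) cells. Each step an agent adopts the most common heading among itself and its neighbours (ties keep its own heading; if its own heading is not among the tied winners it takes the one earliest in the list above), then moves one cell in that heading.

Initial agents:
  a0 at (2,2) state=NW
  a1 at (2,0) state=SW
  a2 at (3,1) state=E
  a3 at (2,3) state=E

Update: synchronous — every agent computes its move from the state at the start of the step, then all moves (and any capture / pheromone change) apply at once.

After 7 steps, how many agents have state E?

4

t=1: a0@(2,3):E a1@(3,4):SW a2@(3,2):E a3@(2,4):E
t=2: a0@(2,4):E a1@(3,0):E a2@(3,3):E a3@(2,0):E
t=3: a0@(2,0):E a1@(3,1):E a2@(3,4):E a3@(2,1):E
t=4: a0@(2,1):E a1@(3,2):E a2@(3,0):E a3@(2,2):E
t=5: a0@(2,2):E a1@(3,3):E a2@(3,1):E a3@(2,3):E
t=6: a0@(2,3):E a1@(3,4):E a2@(3,2):E a3@(2,4):E
t=7: a0@(2,4):E a1@(3,0):E a2@(3,3):E a3@(2,0):E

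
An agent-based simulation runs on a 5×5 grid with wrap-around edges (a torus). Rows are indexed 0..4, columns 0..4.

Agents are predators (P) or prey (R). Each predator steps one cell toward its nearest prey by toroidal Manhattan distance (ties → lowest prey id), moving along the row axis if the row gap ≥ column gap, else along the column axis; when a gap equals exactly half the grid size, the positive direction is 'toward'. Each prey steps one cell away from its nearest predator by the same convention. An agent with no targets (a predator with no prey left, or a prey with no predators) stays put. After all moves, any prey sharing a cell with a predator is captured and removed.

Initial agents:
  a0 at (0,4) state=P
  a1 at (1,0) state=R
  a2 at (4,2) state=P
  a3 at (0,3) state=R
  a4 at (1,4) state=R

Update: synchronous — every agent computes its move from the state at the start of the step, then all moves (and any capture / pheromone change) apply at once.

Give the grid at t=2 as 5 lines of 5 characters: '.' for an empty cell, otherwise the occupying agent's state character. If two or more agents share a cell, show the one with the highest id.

t=1: a0@(0,3):P a1@(2,0):R a2@(0,2):P a4@(2,4):R
t=2: a0@(1,3):P a1@(3,0):R a2@(1,2):P a4@(3,4):R

.....
..PP.
.....
R...R
.....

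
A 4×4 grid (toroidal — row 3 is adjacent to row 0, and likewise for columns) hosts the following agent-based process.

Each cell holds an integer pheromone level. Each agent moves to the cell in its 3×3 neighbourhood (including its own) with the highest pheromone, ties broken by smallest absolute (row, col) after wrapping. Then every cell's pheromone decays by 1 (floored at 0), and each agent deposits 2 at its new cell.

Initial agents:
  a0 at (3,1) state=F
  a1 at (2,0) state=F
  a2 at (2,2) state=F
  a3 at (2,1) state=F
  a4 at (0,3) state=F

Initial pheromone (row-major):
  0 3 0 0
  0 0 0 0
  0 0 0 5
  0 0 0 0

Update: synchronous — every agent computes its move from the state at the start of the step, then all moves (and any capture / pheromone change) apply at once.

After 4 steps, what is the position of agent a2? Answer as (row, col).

(2, 3)

t=1: a0@(0,1) a1@(2,3) a2@(2,3) a3@(1,0) a4@(0,0) | pheromone: 2 4 0 0 / 2 0 0 0 / 0 0 0 8 / 0 0 0 0
t=2: a0@(0,1) a1@(2,3) a2@(2,3) a3@(2,3) a4@(0,1) | pheromone: 1 7 0 0 / 1 0 0 0 / 0 0 0 13 / 0 0 0 0
t=3: a0@(0,1) a1@(2,3) a2@(2,3) a3@(2,3) a4@(0,1) | pheromone: 0 10 0 0 / 0 0 0 0 / 0 0 0 18 / 0 0 0 0
t=4: a0@(0,1) a1@(2,3) a2@(2,3) a3@(2,3) a4@(0,1) | pheromone: 0 13 0 0 / 0 0 0 0 / 0 0 0 23 / 0 0 0 0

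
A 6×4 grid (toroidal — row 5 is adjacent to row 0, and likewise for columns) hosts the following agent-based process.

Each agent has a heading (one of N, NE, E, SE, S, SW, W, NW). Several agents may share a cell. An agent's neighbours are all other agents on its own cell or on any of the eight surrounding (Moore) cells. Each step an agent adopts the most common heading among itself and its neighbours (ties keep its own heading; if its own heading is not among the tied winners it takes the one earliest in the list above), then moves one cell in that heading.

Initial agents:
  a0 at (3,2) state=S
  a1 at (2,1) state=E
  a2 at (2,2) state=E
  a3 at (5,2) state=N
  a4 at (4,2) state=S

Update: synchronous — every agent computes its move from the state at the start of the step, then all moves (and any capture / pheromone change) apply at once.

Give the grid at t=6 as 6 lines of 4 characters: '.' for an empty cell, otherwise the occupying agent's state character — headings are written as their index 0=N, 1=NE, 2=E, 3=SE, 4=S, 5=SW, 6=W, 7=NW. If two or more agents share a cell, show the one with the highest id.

....
....
....
..4.
.44.
....

t=1: a0@(4,2):S a1@(2,2):E a2@(2,3):E a3@(4,2):N a4@(5,2):S
t=2: a0@(5,2):S a1@(2,3):E a2@(2,0):E a3@(5,2):S a4@(0,2):S
t=3: a0@(0,2):S a1@(2,0):E a2@(2,1):E a3@(0,2):S a4@(1,2):S
t=4: a0@(1,2):S a1@(2,1):E a2@(2,2):E a3@(1,2):S a4@(2,2):S
t=5: a0@(2,2):S a1@(3,1):S a2@(3,2):S a3@(2,2):S a4@(3,2):S
t=6: a0@(3,2):S a1@(4,1):S a2@(4,2):S a3@(3,2):S a4@(4,2):S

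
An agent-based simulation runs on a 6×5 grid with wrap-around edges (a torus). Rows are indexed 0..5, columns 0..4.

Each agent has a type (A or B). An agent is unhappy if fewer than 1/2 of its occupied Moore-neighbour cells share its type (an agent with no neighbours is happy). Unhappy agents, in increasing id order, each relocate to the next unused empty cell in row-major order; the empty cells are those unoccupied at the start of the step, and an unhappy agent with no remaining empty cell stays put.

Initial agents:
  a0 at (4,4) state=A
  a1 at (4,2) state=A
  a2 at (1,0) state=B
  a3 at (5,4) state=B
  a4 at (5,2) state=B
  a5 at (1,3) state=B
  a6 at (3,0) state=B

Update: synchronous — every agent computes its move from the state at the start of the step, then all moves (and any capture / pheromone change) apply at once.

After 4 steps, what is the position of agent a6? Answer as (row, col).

(0, 4)

t=1: a0@(0,0):A a1@(0,1):A a2@(1,0):B a3@(0,2):B a4@(0,3):B a5@(1,3):B a6@(0,4):B
t=2: a0@(1,1):A a1@(1,2):A a2@(1,4):B a3@(0,2):B a4@(0,3):B a5@(1,3):B a6@(0,4):B
t=3: a0@(1,1):A a1@(0,0):A a2@(1,4):B a3@(0,2):B a4@(0,3):B a5@(1,3):B a6@(0,4):B
t=4: a0@(1,1):A a1@(0,1):A a2@(1,4):B a3@(0,2):B a4@(0,3):B a5@(1,3):B a6@(0,4):B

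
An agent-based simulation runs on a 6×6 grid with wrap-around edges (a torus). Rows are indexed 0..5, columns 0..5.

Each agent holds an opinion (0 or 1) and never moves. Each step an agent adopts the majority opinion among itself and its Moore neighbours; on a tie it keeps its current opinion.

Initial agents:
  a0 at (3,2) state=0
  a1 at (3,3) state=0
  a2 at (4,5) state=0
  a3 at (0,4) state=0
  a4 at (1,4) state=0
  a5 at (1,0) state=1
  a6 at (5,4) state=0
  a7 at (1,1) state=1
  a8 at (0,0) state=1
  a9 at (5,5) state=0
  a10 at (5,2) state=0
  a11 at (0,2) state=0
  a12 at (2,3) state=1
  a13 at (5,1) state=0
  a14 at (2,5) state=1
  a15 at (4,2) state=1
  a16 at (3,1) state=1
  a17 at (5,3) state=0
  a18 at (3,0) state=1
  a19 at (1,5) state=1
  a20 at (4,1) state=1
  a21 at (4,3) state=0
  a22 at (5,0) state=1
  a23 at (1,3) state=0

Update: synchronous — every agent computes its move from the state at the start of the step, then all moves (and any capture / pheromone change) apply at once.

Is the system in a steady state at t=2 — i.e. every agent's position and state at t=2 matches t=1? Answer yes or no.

no

t=1: a0@(3,2):1 a1@(3,3):0 a2@(4,5):0 a3@(0,4):0 a4@(1,4):0 a5@(1,0):1 a6@(5,4):0 a7@(1,1):1 a8@(0,0):1 a9@(5,5):0 a10@(5,2):0 a11@(0,2):0 a12@(2,3):0 a13@(5,1):1 a14@(2,5):1 a15@(4,2):0 a16@(3,1):1 a17@(5,3):0 a18@(3,0):1 a19@(1,5):1 a20@(4,1):1 a21@(4,3):0 a22@(5,0):1 a23@(1,3):0
t=2: a0@(3,2):0 a1@(3,3):0 a2@(4,5):0 a3@(0,4):0 a4@(1,4):0 a5@(1,0):1 a6@(5,4):0 a7@(1,1):1 a8@(0,0):1 a9@(5,5):0 a10@(5,2):0 a11@(0,2):0 a12@(2,3):0 a13@(5,1):1 a14@(2,5):1 a15@(4,2):0 a16@(3,1):1 a17@(5,3):0 a18@(3,0):1 a19@(1,5):1 a20@(4,1):1 a21@(4,3):0 a22@(5,0):1 a23@(1,3):0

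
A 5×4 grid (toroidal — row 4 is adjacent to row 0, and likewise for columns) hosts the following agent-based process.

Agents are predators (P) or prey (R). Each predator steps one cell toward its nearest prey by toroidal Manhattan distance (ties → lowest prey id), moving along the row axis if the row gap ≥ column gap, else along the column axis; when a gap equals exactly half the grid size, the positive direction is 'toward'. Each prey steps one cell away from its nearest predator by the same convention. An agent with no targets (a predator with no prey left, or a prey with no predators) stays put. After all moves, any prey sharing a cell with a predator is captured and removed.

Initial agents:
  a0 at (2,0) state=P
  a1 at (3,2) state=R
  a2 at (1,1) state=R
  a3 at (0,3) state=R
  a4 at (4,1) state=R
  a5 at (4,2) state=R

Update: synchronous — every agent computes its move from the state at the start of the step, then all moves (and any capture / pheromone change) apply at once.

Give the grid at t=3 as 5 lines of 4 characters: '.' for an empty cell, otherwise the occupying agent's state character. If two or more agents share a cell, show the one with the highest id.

t=1: a0@(1,0):P a1@(3,1):R a2@(0,1):R a3@(4,3):R a4@(0,1):R a5@(0,2):R
t=2: a0@(0,0):P a1@(4,1):R a2@(4,1):R a3@(3,3):R a4@(4,1):R a5@(0,1):R
t=3: a0@(0,1):P a1@(3,1):R a2@(3,1):R a3@(2,3):R a4@(3,1):R a5@(0,2):R

.PR.
....
...R
.R..
....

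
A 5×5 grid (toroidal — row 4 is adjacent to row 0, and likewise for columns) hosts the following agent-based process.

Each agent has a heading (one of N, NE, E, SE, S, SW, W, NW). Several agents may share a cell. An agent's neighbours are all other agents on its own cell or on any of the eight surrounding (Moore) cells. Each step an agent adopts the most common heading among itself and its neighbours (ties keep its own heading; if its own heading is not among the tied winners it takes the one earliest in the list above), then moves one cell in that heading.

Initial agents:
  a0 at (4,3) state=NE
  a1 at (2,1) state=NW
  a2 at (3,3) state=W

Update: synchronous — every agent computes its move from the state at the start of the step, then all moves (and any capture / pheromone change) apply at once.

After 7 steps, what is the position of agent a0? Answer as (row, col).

t=1: a0@(3,4):NE a1@(1,0):NW a2@(3,2):W
t=2: a0@(2,0):NE a1@(0,4):NW a2@(3,1):W
t=3: a0@(1,1):NE a1@(4,3):NW a2@(3,0):W
t=4: a0@(0,2):NE a1@(3,2):NW a2@(3,4):W
t=5: a0@(4,3):NE a1@(2,1):NW a2@(3,3):W
t=6: a0@(3,4):NE a1@(1,0):NW a2@(3,2):W
t=7: a0@(2,0):NE a1@(0,4):NW a2@(3,1):W

(2, 0)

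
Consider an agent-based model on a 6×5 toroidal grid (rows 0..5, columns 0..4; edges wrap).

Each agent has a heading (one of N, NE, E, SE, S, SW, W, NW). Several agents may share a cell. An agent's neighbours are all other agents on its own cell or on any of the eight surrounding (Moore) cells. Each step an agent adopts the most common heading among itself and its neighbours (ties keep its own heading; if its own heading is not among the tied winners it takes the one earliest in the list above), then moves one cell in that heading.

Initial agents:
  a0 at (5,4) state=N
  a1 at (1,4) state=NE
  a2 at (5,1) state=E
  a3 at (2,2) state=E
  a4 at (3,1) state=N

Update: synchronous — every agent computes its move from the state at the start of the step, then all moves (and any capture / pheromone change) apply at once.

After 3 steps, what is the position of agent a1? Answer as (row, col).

t=1: a0@(4,4):N a1@(0,0):NE a2@(5,2):E a3@(2,3):E a4@(2,1):N
t=2: a0@(3,4):N a1@(5,1):NE a2@(5,3):E a3@(2,4):E a4@(1,1):N
t=3: a0@(2,4):N a1@(4,2):NE a2@(5,4):E a3@(2,0):E a4@(0,1):N

(4, 2)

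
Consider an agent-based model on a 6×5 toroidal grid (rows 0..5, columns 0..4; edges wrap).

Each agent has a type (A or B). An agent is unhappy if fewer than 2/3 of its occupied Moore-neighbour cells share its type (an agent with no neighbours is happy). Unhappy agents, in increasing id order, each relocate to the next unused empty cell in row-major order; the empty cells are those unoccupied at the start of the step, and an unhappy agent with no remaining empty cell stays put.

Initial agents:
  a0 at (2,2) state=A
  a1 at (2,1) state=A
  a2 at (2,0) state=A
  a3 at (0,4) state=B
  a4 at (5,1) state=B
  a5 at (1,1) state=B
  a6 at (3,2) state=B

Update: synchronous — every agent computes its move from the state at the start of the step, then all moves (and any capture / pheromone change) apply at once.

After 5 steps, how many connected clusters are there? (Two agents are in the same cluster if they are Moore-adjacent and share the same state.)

3

t=1: a0@(0,0):A a1@(0,1):A a2@(0,2):A a3@(0,4):B a4@(5,1):B a5@(0,3):B a6@(1,0):B
t=2: a0@(1,1):A a1@(1,2):A a2@(1,3):A a3@(0,4):B a4@(1,4):B a5@(2,0):B a6@(2,1):B
t=3: a0@(0,0):A a1@(1,2):A a2@(0,1):A a3@(0,2):B a4@(1,4):B a5@(2,0):B a6@(0,3):B
t=4: a0@(0,4):A a1@(1,0):A a2@(0,1):A a3@(1,1):B a4@(1,4):B a5@(2,0):B a6@(0,3):B
t=5: a0@(0,0):A a1@(0,2):A a2@(1,2):A a3@(1,3):B a4@(2,1):B a5@(2,0):B a6@(2,2):B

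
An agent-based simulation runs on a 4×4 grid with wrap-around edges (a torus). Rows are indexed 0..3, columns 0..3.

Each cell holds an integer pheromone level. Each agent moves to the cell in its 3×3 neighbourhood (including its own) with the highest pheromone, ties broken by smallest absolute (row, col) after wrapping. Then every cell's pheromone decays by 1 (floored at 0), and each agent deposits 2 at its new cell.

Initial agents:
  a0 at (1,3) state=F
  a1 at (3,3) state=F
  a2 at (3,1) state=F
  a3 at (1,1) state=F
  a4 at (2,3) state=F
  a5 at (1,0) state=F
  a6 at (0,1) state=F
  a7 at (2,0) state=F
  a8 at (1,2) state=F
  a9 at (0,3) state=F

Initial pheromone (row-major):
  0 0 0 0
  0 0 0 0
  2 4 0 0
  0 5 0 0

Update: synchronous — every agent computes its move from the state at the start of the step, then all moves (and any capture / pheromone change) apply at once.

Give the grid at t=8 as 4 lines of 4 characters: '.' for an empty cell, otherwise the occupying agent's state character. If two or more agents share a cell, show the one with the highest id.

t=1: a0@(2,0) a1@(2,0) a2@(3,1) a3@(2,1) a4@(2,0) a5@(2,1) a6@(3,1) a7@(3,1) a8@(2,1) a9@(0,0) | pheromone: 2 0 0 0 / 0 0 0 0 / 7 9 0 0 / 0 10 0 0
t=2: a0@(3,1) a1@(3,1) a2@(3,1) a3@(3,1) a4@(3,1) a5@(3,1) a6@(3,1) a7@(3,1) a8@(3,1) a9@(3,1) | pheromone: 1 0 0 0 / 0 0 0 0 / 6 8 0 0 / 0 29 0 0
t=3: a0@(3,1) a1@(3,1) a2@(3,1) a3@(3,1) a4@(3,1) a5@(3,1) a6@(3,1) a7@(3,1) a8@(3,1) a9@(3,1) | pheromone: 0 0 0 0 / 0 0 0 0 / 5 7 0 0 / 0 48 0 0
t=4: a0@(3,1) a1@(3,1) a2@(3,1) a3@(3,1) a4@(3,1) a5@(3,1) a6@(3,1) a7@(3,1) a8@(3,1) a9@(3,1) | pheromone: 0 0 0 0 / 0 0 0 0 / 4 6 0 0 / 0 67 0 0
t=5: a0@(3,1) a1@(3,1) a2@(3,1) a3@(3,1) a4@(3,1) a5@(3,1) a6@(3,1) a7@(3,1) a8@(3,1) a9@(3,1) | pheromone: 0 0 0 0 / 0 0 0 0 / 3 5 0 0 / 0 86 0 0
t=6: a0@(3,1) a1@(3,1) a2@(3,1) a3@(3,1) a4@(3,1) a5@(3,1) a6@(3,1) a7@(3,1) a8@(3,1) a9@(3,1) | pheromone: 0 0 0 0 / 0 0 0 0 / 2 4 0 0 / 0 105 0 0
t=7: a0@(3,1) a1@(3,1) a2@(3,1) a3@(3,1) a4@(3,1) a5@(3,1) a6@(3,1) a7@(3,1) a8@(3,1) a9@(3,1) | pheromone: 0 0 0 0 / 0 0 0 0 / 1 3 0 0 / 0 124 0 0
t=8: a0@(3,1) a1@(3,1) a2@(3,1) a3@(3,1) a4@(3,1) a5@(3,1) a6@(3,1) a7@(3,1) a8@(3,1) a9@(3,1) | pheromone: 0 0 0 0 / 0 0 0 0 / 0 2 0 0 / 0 143 0 0

....
....
....
.F..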